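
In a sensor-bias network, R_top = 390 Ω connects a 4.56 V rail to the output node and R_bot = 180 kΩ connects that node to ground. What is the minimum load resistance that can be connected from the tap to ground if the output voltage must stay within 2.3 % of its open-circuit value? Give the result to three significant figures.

R_L(min) ≈ 16.5 kΩ

Output resistance R_th = R_top‖R_bot = (390 × 180000)/180400 = 389.2 Ω.
The fractional drop is R_th/(R_th + R_L); requiring this ≤ 0.0230 gives R_L ≥ R_th(1/0.0230 − 1) = 389.2 × 42.48 = 16.5 kΩ.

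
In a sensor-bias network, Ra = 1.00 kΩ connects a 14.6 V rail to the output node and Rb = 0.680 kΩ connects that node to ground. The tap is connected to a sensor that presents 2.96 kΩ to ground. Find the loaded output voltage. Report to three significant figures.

V_out ≈ 5.20 V

The load sits in parallel with Rb: Rb‖R_L = (680 × 2960) / (680 + 2960) = 553.0 Ω.
V_out = 14.6 × 553.0 / (1000 + 553.0) = 14.6 × 553.0/1553 = 5.20 V.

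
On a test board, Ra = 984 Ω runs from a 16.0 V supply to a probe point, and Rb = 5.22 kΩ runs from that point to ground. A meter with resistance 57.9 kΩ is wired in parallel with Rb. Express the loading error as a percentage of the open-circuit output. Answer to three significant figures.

1.41 %

The divider's output (Thévenin) resistance is Ra‖Rb = 827.9 Ω.
Fractional drop under load = R_th/(R_th + R_L) = 827.9 / (827.9 + 57900) = 0.01410.
So the output falls by 1.41 %.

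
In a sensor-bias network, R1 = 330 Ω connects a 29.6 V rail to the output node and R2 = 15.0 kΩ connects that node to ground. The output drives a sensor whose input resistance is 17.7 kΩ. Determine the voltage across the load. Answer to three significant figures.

The load sits in parallel with R2: R2‖R_L = (15000 × 17700) / (15000 + 17700) = 8119 Ω.
V_out = 29.6 × 8119 / (330 + 8119) = 29.6 × 8119/8449 = 28.4 V.

V_out ≈ 28.4 V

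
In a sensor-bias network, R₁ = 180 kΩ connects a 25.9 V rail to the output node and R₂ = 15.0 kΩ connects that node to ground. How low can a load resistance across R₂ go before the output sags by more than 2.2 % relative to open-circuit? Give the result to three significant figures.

Output resistance R_th = R₁‖R₂ = (180 × 15.0)/195.0 = 13.85 kΩ.
The fractional drop is R_th/(R_th + R_L); requiring this ≤ 0.0220 gives R_L ≥ R_th(1/0.0220 − 1) = 13.85 × 44.45 = 616 kΩ.

R_L(min) ≈ 616 kΩ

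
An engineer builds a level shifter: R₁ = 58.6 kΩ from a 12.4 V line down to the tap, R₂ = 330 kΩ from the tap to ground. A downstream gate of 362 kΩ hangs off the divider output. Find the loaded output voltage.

V_out ≈ 9.26 V

The load sits in parallel with R₂: R₂‖R_L = (330 × 362) / (330 + 362) = 172.6 kΩ.
V_out = 12.4 × 172.6 / (58.6 + 172.6) = 12.4 × 172.6/231.2 = 9.26 V.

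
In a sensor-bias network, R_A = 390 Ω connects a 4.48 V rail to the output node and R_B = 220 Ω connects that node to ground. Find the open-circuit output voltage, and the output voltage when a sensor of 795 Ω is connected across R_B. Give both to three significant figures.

Unloaded: 1.62 V; loaded: 1.37 V

Open-circuit: V = 4.48 × 220/(390 + 220) = 1.62 V.
With the load, R_B becomes R_B‖R_L = 172.3 Ω, so V = 4.48 × 172.3/562.3 = 1.37 V.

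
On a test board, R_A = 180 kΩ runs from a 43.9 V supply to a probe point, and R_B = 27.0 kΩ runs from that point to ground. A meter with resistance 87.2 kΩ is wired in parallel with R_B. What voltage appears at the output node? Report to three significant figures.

V_out ≈ 4.51 V

The load sits in parallel with R_B: R_B‖R_L = (27.0 × 87.2) / (27.0 + 87.2) = 20.62 kΩ.
V_out = 43.9 × 20.62 / (180 + 20.62) = 43.9 × 20.62/200.6 = 4.51 V.
(Unloaded it would have been 5.73 V.)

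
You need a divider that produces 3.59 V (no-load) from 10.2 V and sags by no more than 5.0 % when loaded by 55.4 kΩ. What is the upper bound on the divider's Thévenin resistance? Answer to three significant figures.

R_th ≤ 2.92 kΩ

Loading drop = R_th/(R_th + R_L) ≤ 0.0500, so R_th ≤ R_L · ε/(1−ε) = 55.4 kΩ × 0.0500/0.9500 = 2.92 kΩ.
(Any R1, R2 with R2/(R1+R2) = 0.352 and R1‖R2 ≤ 2.92 kΩ will meet the spec.)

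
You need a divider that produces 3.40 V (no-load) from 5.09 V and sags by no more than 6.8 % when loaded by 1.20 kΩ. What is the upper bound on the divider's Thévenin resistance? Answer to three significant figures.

R_th ≤ 87.6 Ω

Loading drop = R_th/(R_th + R_L) ≤ 0.0680, so R_th ≤ R_L · ε/(1−ε) = 1.20 kΩ × 0.0680/0.9320 = 87.6 Ω.
(Any R1, R2 with R2/(R1+R2) = 0.668 and R1‖R2 ≤ 87.6 Ω will meet the spec.)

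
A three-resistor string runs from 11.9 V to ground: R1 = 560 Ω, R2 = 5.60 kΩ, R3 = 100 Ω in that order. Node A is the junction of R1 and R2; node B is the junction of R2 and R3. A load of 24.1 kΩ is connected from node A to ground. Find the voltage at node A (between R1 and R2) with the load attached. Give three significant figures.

Below node A the series string R2+R3 = 5700 Ω sits in parallel with the 24100 Ω load: 4610 Ω.
V_A = 11.9 × 4610/(560 + 4610) = 10.6 V.

V ≈ 10.6 V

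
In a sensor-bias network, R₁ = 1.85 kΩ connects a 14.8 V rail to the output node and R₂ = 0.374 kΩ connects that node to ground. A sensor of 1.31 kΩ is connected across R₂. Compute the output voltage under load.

V_out ≈ 2.01 V

The load sits in parallel with R₂: R₂‖R_L = (374 × 1310) / (374 + 1310) = 290.9 Ω.
V_out = 14.8 × 290.9 / (1850 + 290.9) = 14.8 × 290.9/2141 = 2.01 V.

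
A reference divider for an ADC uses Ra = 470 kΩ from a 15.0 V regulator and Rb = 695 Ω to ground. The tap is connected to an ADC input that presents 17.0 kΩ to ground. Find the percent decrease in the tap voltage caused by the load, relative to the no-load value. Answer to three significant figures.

The divider's output (Thévenin) resistance is Ra‖Rb = 694.0 Ω.
Fractional drop under load = R_th/(R_th + R_L) = 694.0 / (694.0 + 17000) = 0.03922.
So the output falls by 3.92 %.

3.92 %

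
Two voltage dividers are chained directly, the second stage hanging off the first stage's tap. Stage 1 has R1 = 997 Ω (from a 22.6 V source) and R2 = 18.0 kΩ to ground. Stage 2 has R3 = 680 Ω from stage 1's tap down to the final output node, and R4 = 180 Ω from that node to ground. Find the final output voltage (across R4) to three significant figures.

Stage 2 presents R3+R4 = 860.0 Ω as a load on stage 1's tap.
Stage 1's lower leg becomes R2‖(R3+R4) = 820.8 Ω, so V_mid = 22.6 × 820.8/1818 = 10.20 V.
Stage 2 is itself unloaded: V_out = V_mid × R4/(R3+R4) = 10.20 × 180/860.0 = 2.14 V.

V_out ≈ 2.14 V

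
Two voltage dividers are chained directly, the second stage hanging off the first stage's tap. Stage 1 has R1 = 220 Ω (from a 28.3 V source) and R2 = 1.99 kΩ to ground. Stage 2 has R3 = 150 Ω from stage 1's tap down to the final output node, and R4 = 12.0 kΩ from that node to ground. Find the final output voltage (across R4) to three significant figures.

Stage 2 presents R3+R4 = 12150 Ω as a load on stage 1's tap.
Stage 1's lower leg becomes R2‖(R3+R4) = 1710 Ω, so V_mid = 28.3 × 1710/1930 = 25.07 V.
Stage 2 is itself unloaded: V_out = V_mid × R4/(R3+R4) = 25.07 × 12000/12150 = 24.8 V.

V_out ≈ 24.8 V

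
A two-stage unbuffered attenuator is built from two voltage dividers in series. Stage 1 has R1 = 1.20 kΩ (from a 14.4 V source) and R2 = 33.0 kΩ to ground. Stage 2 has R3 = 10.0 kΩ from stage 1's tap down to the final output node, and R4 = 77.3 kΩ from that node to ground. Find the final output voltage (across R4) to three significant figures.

Stage 2 presents R3+R4 = 87.30 kΩ as a load on stage 1's tap.
Stage 1's lower leg becomes R2‖(R3+R4) = 23.95 kΩ, so V_mid = 14.4 × 23.95/25.15 = 13.71 V.
Stage 2 is itself unloaded: V_out = V_mid × R4/(R3+R4) = 13.71 × 77.3/87.30 = 12.1 V.

V_out ≈ 12.1 V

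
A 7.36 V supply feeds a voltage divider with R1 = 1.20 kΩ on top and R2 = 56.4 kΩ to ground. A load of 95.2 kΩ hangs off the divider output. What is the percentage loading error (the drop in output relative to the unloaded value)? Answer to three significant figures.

1.22 %

The divider's output (Thévenin) resistance is R1‖R2 = 1.175 kΩ.
Fractional drop under load = R_th/(R_th + R_L) = 1.175 / (1.175 + 95.2) = 0.01219.
So the output falls by 1.22 %.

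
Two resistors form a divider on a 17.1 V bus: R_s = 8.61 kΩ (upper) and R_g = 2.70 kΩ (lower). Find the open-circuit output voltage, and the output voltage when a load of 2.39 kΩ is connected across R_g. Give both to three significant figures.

Unloaded: 4.08 V; loaded: 2.19 V

Open-circuit: V = 17.1 × 2.70/(8.61 + 2.70) = 4.08 V.
With the load, R_g becomes R_g‖R_L = 1.268 kΩ, so V = 17.1 × 1.268/9.878 = 2.19 V.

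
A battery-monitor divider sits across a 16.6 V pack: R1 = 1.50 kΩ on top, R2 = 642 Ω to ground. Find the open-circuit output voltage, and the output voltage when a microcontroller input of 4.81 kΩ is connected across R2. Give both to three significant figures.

Open-circuit: V = 16.6 × 642/(1500 + 642) = 4.98 V.
With the load, R2 becomes R2‖R_L = 566.4 Ω, so V = 16.6 × 566.4/2066 = 4.55 V.

Unloaded: 4.98 V; loaded: 4.55 V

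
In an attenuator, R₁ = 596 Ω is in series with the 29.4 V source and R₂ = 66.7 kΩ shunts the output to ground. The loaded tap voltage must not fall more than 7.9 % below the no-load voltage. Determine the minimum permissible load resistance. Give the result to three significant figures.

Output resistance R_th = R₁‖R₂ = (596 × 66700)/67300 = 590.7 Ω.
The fractional drop is R_th/(R_th + R_L); requiring this ≤ 0.0790 gives R_L ≥ R_th(1/0.0790 − 1) = 590.7 × 11.66 = 6.89 kΩ.

R_L(min) ≈ 6.89 kΩ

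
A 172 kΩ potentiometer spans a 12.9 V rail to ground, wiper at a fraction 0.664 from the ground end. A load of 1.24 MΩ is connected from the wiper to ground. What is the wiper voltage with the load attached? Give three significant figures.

V ≈ 8.31 V

The wiper splits the pot into (1−α)R = 57.79 kΩ above and αR = 114.2 kΩ below.
Lower section ‖ load = 104.6 kΩ.
V_wiper = 12.9 × 104.6/(57.79 + 104.6) = 8.31 V.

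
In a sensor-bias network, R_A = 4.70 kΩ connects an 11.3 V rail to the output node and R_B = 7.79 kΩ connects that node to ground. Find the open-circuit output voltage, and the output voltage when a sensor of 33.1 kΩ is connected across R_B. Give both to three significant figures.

Unloaded: 7.05 V; loaded: 6.47 V

Open-circuit: V = 11.3 × 7.79/(4.70 + 7.79) = 7.05 V.
With the load, R_B becomes R_B‖R_L = 6.306 kΩ, so V = 11.3 × 6.306/11.01 = 6.47 V.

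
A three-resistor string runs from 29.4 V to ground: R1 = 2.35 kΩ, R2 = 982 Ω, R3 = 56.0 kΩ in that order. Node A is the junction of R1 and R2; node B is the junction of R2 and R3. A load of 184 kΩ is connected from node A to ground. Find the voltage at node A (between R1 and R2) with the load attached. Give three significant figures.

V ≈ 27.9 V

Below node A the series string R2+R3 = 56980 Ω sits in parallel with the 184000 Ω load: 43510 Ω.
V_A = 29.4 × 43510/(2350 + 43510) = 27.9 V.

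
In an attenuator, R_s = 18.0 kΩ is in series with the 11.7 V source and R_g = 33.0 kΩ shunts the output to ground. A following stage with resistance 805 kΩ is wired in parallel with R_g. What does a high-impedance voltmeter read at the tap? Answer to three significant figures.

The load sits in parallel with R_g: R_g‖R_L = (33.0 × 805) / (33.0 + 805) = 31.70 kΩ.
V_out = 11.7 × 31.70 / (18.0 + 31.70) = 11.7 × 31.70/49.70 = 7.46 V.

V_out ≈ 7.46 V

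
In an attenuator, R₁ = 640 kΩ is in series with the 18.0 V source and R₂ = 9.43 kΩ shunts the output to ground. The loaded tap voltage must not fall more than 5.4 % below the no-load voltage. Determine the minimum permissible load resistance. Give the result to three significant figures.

R_L(min) ≈ 163 kΩ

Output resistance R_th = R₁‖R₂ = (640 × 9.43)/649.4 = 9.293 kΩ.
The fractional drop is R_th/(R_th + R_L); requiring this ≤ 0.0540 gives R_L ≥ R_th(1/0.0540 − 1) = 9.293 × 17.52 = 163 kΩ.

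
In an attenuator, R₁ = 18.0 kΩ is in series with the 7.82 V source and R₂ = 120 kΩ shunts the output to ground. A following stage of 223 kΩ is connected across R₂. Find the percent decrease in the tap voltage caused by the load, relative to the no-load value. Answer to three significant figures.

The divider's output (Thévenin) resistance is R₁‖R₂ = 15.65 kΩ.
Fractional drop under load = R_th/(R_th + R_L) = 15.65 / (15.65 + 223) = 0.06559.
So the output falls by 6.56 %.

6.56 %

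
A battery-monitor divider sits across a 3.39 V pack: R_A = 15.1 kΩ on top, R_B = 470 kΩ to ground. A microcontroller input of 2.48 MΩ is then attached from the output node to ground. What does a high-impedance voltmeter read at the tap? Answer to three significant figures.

V_out ≈ 3.27 V

The load sits in parallel with R_B: R_B‖R_L = (470 × 2480) / (470 + 2480) = 395.1 kΩ.
V_out = 3.39 × 395.1 / (15.1 + 395.1) = 3.39 × 395.1/410.2 = 3.27 V.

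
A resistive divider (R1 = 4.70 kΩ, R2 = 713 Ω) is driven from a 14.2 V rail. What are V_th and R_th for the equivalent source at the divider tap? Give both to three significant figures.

V_th = 1.87 V, R_th = 619 Ω

V_th is the open-circuit tap voltage: 14.2 × 713/(4700 + 713) = 1.87 V.
With the supply zeroed, R1 and R2 appear in parallel from the tap: R_th = R1‖R2 = (4700 × 713)/5413 = 619 Ω.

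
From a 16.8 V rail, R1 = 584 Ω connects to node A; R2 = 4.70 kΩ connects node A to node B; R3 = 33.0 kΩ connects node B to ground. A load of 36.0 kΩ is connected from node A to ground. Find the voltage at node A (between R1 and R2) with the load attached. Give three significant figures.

Below node A the series string R2+R3 = 37700 Ω sits in parallel with the 36000 Ω load: 18420 Ω.
V_A = 16.8 × 18420/(584 + 18420) = 16.3 V.

V ≈ 16.3 V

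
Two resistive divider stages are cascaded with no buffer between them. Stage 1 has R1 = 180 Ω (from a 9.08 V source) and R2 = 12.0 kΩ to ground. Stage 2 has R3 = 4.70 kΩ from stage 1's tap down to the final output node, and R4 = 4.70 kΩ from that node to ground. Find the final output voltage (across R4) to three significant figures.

V_out ≈ 4.39 V

Stage 2 presents R3+R4 = 9400 Ω as a load on stage 1's tap.
Stage 1's lower leg becomes R2‖(R3+R4) = 5271 Ω, so V_mid = 9.08 × 5271/5451 = 8.780 V.
Stage 2 is itself unloaded: V_out = V_mid × R4/(R3+R4) = 8.780 × 4700/9400 = 4.39 V.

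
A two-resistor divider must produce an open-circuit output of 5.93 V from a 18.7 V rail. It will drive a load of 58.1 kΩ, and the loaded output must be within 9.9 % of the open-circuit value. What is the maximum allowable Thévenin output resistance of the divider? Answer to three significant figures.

R_th ≤ 6.38 kΩ

Loading drop = R_th/(R_th + R_L) ≤ 0.0990, so R_th ≤ R_L · ε/(1−ε) = 58.1 kΩ × 0.0990/0.9010 = 6.38 kΩ.
(Any R1, R2 with R2/(R1+R2) = 0.317 and R1‖R2 ≤ 6.38 kΩ will meet the spec.)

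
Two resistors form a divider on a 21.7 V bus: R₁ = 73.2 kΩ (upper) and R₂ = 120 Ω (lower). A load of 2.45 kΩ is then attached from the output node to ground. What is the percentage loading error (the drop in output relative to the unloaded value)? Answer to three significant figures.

The divider's output (Thévenin) resistance is R₁‖R₂ = 119.8 Ω.
Fractional drop under load = R_th/(R_th + R_L) = 119.8 / (119.8 + 2450) = 0.04662.
So the output falls by 4.66 %.

4.66 %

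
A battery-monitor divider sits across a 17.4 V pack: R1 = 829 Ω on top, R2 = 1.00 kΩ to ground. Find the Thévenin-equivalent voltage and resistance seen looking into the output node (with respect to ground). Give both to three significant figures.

V_th is the open-circuit tap voltage: 17.4 × 1000/(829 + 1000) = 9.51 V.
With the supply zeroed, R1 and R2 appear in parallel from the tap: R_th = R1‖R2 = (829 × 1000)/1829 = 453 Ω.

V_th = 9.51 V, R_th = 453 Ω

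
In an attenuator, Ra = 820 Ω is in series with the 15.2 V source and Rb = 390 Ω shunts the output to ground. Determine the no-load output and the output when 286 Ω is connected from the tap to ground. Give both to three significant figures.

Open-circuit: V = 15.2 × 390/(820 + 390) = 4.90 V.
With the load, Rb becomes Rb‖R_L = 165.0 Ω, so V = 15.2 × 165.0/985.0 = 2.55 V.

Unloaded: 4.90 V; loaded: 2.55 V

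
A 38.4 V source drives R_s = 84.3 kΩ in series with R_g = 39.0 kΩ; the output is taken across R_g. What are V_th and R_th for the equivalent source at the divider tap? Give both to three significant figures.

V_th is the open-circuit tap voltage: 38.4 × 39.0/(84.3 + 39.0) = 12.1 V.
With the supply zeroed, R_s and R_g appear in parallel from the tap: R_th = R_s‖R_g = (84.3 × 39.0)/123.3 = 26.7 kΩ.

V_th = 12.1 V, R_th = 26.7 kΩ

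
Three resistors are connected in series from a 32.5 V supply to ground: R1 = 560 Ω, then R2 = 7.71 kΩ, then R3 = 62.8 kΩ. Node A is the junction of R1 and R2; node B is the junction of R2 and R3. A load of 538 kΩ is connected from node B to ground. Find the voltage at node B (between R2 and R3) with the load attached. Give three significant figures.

V ≈ 28.3 V

At node B, R3 is in parallel with the load: R3‖R_L = 56240 Ω.
Below node A the resistance is R2 + (R3‖R_L) = 63950 Ω, so V_A = 32.5 × 63950/64510 = 32.22 V.
Then V_B = V_A × (R3‖R_L)/(R2 + R3‖R_L) = 32.22 × 56240/63950 = 28.3 V.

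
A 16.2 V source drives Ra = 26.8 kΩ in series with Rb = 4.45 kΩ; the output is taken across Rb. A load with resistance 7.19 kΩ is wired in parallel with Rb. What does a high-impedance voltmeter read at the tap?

The load sits in parallel with Rb: Rb‖R_L = (4.45 × 7.19) / (4.45 + 7.19) = 2.749 kΩ.
V_out = 16.2 × 2.749 / (26.8 + 2.749) = 16.2 × 2.749/29.55 = 1.51 V.

V_out ≈ 1.51 V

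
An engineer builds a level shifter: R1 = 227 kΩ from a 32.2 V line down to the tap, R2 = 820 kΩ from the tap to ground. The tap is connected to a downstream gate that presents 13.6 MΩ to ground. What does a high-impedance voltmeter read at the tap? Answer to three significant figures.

V_out ≈ 24.9 V

The load sits in parallel with R2: R2‖R_L = (820 × 13600) / (820 + 13600) = 773.4 kΩ.
V_out = 32.2 × 773.4 / (227 + 773.4) = 32.2 × 773.4/1000 = 24.9 V.
(Unloaded it would have been 25.2 V.)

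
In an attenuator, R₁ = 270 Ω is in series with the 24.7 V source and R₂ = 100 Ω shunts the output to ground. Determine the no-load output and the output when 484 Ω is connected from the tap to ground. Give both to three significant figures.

Open-circuit: V = 24.7 × 100/(270 + 100) = 6.68 V.
With the load, R₂ becomes R₂‖R_L = 82.88 Ω, so V = 24.7 × 82.88/352.9 = 5.80 V.

Unloaded: 6.68 V; loaded: 5.80 V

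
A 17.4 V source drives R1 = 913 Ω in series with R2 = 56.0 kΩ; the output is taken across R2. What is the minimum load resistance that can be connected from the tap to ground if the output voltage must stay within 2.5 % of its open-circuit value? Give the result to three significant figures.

R_L(min) ≈ 35.0 kΩ

Output resistance R_th = R1‖R2 = (913 × 56000)/56910 = 898.4 Ω.
The fractional drop is R_th/(R_th + R_L); requiring this ≤ 0.0250 gives R_L ≥ R_th(1/0.0250 − 1) = 898.4 × 39.00 = 35.0 kΩ.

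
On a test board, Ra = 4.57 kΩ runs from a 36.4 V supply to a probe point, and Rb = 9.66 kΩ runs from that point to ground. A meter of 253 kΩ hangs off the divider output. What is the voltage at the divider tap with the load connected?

V_out ≈ 24.4 V

The load sits in parallel with Rb: Rb‖R_L = (9.66 × 253) / (9.66 + 253) = 9.305 kΩ.
V_out = 36.4 × 9.305 / (4.57 + 9.305) = 36.4 × 9.305/13.87 = 24.4 V.
(Unloaded it would have been 24.7 V.)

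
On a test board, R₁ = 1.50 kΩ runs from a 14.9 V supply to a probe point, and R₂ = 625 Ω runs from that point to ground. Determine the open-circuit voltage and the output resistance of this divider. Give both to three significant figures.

V_th is the open-circuit tap voltage: 14.9 × 625/(1500 + 625) = 4.38 V.
With the supply zeroed, R₁ and R₂ appear in parallel from the tap: R_th = R₁‖R₂ = (1500 × 625)/2125 = 441 Ω.

V_th = 4.38 V, R_th = 441 Ω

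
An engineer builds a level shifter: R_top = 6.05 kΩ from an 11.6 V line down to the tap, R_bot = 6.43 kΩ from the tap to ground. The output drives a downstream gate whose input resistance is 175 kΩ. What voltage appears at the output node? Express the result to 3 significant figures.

The load sits in parallel with R_bot: R_bot‖R_L = (6.43 × 175) / (6.43 + 175) = 6.202 kΩ.
V_out = 11.6 × 6.202 / (6.05 + 6.202) = 11.6 × 6.202/12.25 = 5.87 V.
(Unloaded it would have been 5.98 V.)

V_out ≈ 5.87 V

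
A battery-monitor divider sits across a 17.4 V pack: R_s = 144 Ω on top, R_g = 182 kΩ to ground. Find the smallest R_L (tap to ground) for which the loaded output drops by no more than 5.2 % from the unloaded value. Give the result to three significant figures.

Output resistance R_th = R_s‖R_g = (144 × 182000)/182100 = 143.9 Ω.
The fractional drop is R_th/(R_th + R_L); requiring this ≤ 0.0520 gives R_L ≥ R_th(1/0.0520 − 1) = 143.9 × 18.23 = 2.62 kΩ.

R_L(min) ≈ 2.62 kΩ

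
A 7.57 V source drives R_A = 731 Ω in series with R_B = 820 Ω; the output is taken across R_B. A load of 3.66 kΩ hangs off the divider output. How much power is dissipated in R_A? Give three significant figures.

Total resistance from the source is R_A + (R_B‖R_L) = 1401 Ω, so I = 7.57/1401 Ω = 5.404 mA.
P = I²·R_A = (5.404 mA)² × 731 Ω = 21.3 mW.

P ≈ 21.3 mW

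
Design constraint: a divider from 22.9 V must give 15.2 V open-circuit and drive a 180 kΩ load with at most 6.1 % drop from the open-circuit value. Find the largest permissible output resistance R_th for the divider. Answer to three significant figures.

R_th ≤ 11.7 kΩ

Loading drop = R_th/(R_th + R_L) ≤ 0.0610, so R_th ≤ R_L · ε/(1−ε) = 180 kΩ × 0.0610/0.9390 = 11.7 kΩ.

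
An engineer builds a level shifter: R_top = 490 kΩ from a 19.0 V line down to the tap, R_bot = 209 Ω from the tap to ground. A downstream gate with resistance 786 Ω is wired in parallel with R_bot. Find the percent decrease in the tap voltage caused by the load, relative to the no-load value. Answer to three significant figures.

21.0 %

Unloaded V = 19.0 × 209/490200 = 0.008101 V.
Loaded: R_bot‖R_L = 165.1 Ω, giving V = 19.0 × 165.1/490200 = 0.006400 V.
Drop = (0.008101 − 0.006400) / 0.008101 = 21.0 %.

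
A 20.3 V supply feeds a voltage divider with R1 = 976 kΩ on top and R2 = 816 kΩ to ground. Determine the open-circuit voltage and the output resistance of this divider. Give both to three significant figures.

V_th is the open-circuit tap voltage: 20.3 × 816/(976 + 816) = 9.24 V.
With the supply zeroed, R1 and R2 appear in parallel from the tap: R_th = R1‖R2 = (976 × 816)/1792 = 444 kΩ.

V_th = 9.24 V, R_th = 444 kΩ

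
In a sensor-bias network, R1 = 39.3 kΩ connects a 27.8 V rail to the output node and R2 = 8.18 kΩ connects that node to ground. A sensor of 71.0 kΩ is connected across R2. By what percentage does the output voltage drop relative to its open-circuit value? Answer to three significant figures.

8.71 %

Unloaded V = 27.8 × 8.18/47.48 = 4.7895 V.
Loaded: R2‖R_L = 7.335 kΩ, giving V = 27.8 × 7.335/46.63 = 4.3725 V.
Drop = (4.7895 − 4.3725) / 4.7895 = 8.71 %.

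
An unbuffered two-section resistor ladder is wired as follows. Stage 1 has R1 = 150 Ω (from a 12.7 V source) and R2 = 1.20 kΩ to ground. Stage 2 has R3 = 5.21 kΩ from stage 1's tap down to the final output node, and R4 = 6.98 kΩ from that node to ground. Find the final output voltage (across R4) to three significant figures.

Stage 2 presents R3+R4 = 12190 Ω as a load on stage 1's tap.
Stage 1's lower leg becomes R2‖(R3+R4) = 1092 Ω, so V_mid = 12.7 × 1092/1242 = 11.17 V.
Stage 2 is itself unloaded: V_out = V_mid × R4/(R3+R4) = 11.17 × 6980/12190 = 6.39 V.

V_out ≈ 6.39 V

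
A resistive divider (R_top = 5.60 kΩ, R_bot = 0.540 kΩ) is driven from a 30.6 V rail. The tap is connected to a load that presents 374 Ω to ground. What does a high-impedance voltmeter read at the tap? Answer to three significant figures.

V_out ≈ 1.16 V

The load sits in parallel with R_bot: R_bot‖R_L = (540 × 374) / (540 + 374) = 221.0 Ω.
V_out = 30.6 × 221.0 / (5600 + 221.0) = 30.6 × 221.0/5821 = 1.16 V.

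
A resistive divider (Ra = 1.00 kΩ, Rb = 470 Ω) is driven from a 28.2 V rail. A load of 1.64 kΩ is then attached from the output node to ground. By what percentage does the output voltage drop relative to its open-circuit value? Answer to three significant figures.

16.3 %

The divider's output (Thévenin) resistance is Ra‖Rb = 319.7 Ω.
Fractional drop under load = R_th/(R_th + R_L) = 319.7 / (319.7 + 1640) = 0.1631.
So the output falls by 16.3 %.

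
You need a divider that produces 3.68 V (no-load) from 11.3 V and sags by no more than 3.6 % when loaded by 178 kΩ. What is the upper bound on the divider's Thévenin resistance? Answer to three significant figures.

Loading drop = R_th/(R_th + R_L) ≤ 0.0360, so R_th ≤ R_L · ε/(1−ε) = 178 kΩ × 0.0360/0.9640 = 6.65 kΩ.

R_th ≤ 6.65 kΩ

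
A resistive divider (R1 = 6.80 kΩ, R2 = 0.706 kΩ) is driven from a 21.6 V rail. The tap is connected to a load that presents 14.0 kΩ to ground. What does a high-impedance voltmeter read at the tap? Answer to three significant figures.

V_out ≈ 1.94 V

The load sits in parallel with R2: R2‖R_L = (706 × 14000) / (706 + 14000) = 672.1 Ω.
V_out = 21.6 × 672.1 / (6800 + 672.1) = 21.6 × 672.1/7472 = 1.94 V.
(Unloaded it would have been 2.03 V.)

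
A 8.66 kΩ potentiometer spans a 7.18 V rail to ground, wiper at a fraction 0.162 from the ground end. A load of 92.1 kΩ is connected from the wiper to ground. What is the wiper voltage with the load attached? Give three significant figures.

V ≈ 1.15 V

The wiper splits the pot into (1−α)R = 7.257 kΩ above and αR = 1.403 kΩ below.
Lower section ‖ load = 1.382 kΩ.
V_wiper = 7.18 × 1.382/(7.257 + 1.382) = 1.15 V.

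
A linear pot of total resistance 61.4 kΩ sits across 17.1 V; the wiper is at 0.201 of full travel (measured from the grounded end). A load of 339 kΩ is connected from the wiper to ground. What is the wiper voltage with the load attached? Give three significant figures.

V ≈ 3.34 V

The wiper splits the pot into (1−α)R = 49.06 kΩ above and αR = 12.34 kΩ below.
Lower section ‖ load = 11.91 kΩ.
V_wiper = 17.1 × 11.91/(49.06 + 11.91) = 3.34 V.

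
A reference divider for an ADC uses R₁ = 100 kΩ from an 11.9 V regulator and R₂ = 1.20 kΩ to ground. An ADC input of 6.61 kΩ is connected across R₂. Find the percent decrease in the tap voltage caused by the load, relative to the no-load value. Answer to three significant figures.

Unloaded V = 11.9 × 1.20/101.2 = 0.1411 V.
Loaded: R₂‖R_L = 1.016 kΩ, giving V = 11.9 × 1.016/101.0 = 0.1196 V.
Drop = (0.1411 − 0.1196) / 0.1411 = 15.2 %.

15.2 %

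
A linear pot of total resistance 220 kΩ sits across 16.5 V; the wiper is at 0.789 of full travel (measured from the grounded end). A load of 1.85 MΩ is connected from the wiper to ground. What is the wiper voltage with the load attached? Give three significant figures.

The wiper splits the pot into (1−α)R = 46.42 kΩ above and αR = 173.6 kΩ below.
Lower section ‖ load = 158.7 kΩ.
V_wiper = 16.5 × 158.7/(46.42 + 158.7) = 12.8 V.

V ≈ 12.8 V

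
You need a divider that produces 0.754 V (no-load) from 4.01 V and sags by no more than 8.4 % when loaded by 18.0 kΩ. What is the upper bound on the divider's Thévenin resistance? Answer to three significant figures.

Loading drop = R_th/(R_th + R_L) ≤ 0.0840, so R_th ≤ R_L · ε/(1−ε) = 18.0 kΩ × 0.0840/0.9160 = 1.65 kΩ.

R_th ≤ 1.65 kΩ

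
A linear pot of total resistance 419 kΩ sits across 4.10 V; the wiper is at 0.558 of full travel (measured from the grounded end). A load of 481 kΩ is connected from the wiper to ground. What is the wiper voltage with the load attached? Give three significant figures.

The wiper splits the pot into (1−α)R = 185.2 kΩ above and αR = 233.8 kΩ below.
Lower section ‖ load = 157.3 kΩ.
V_wiper = 4.10 × 157.3/(185.2 + 157.3) = 1.88 V.

V ≈ 1.88 V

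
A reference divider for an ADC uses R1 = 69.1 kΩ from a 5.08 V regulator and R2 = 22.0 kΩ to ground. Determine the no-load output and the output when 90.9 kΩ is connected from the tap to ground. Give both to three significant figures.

Open-circuit: V = 5.08 × 22.0/(69.1 + 22.0) = 1.23 V.
With the load, R2 becomes R2‖R_L = 17.71 kΩ, so V = 5.08 × 17.71/86.81 = 1.04 V.

Unloaded: 1.23 V; loaded: 1.04 V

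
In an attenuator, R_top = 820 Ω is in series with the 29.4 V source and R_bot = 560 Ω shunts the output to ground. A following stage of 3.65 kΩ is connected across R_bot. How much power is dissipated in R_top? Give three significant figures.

P ≈ 416 mW

Total resistance from the source is R_top + (R_bot‖R_L) = 1306 Ω, so I = 29.4/1306 Ω = 22.52 mA.
P = I²·R_top = (22.52 mA)² × 820 Ω = 416 mW.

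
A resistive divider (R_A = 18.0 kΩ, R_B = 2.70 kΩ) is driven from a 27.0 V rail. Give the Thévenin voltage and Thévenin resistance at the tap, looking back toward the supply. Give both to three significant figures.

V_th is the open-circuit tap voltage: 27.0 × 2.70/(18.0 + 2.70) = 3.52 V.
With the supply zeroed, R_A and R_B appear in parallel from the tap: R_th = R_A‖R_B = (18.0 × 2.70)/20.70 = 2.35 kΩ.

V_th = 3.52 V, R_th = 2.35 kΩ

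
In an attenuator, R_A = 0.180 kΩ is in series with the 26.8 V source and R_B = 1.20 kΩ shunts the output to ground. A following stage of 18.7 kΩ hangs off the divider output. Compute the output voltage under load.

V_out ≈ 23.1 V

The load sits in parallel with R_B: R_B‖R_L = (1200 × 18700) / (1200 + 18700) = 1128 Ω.
V_out = 26.8 × 1128 / (180 + 1128) = 26.8 × 1128/1308 = 23.1 V.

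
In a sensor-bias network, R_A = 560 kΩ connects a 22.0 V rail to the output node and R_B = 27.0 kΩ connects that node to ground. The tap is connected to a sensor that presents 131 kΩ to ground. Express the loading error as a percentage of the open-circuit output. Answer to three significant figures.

16.4 %

Unloaded V = 22.0 × 27.0/587.0 = 1.012 V.
Loaded: R_B‖R_L = 22.39 kΩ, giving V = 22.0 × 22.39/582.4 = 0.8456 V.
Drop = (1.012 − 0.8456) / 1.012 = 16.4 %.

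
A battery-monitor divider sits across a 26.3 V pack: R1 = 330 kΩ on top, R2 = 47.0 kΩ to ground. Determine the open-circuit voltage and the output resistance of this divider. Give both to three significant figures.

V_th = 3.28 V, R_th = 41.1 kΩ

V_th is the open-circuit tap voltage: 26.3 × 47.0/(330 + 47.0) = 3.28 V.
With the supply zeroed, R1 and R2 appear in parallel from the tap: R_th = R1‖R2 = (330 × 47.0)/377.0 = 41.1 kΩ.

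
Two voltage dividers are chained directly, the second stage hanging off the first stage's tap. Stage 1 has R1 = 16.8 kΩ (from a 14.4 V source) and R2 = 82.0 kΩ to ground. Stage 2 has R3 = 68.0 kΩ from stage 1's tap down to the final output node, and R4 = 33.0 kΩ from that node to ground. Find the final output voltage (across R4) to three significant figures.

V_out ≈ 3.43 V

Stage 2 presents R3+R4 = 101.0 kΩ as a load on stage 1's tap.
Stage 1's lower leg becomes R2‖(R3+R4) = 45.26 kΩ, so V_mid = 14.4 × 45.26/62.06 = 10.50 V.
Stage 2 is itself unloaded: V_out = V_mid × R4/(R3+R4) = 10.50 × 33.0/101.0 = 3.43 V.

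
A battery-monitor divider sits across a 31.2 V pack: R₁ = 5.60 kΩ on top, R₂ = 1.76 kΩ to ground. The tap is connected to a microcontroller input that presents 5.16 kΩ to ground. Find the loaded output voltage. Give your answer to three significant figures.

V_out ≈ 5.92 V

The load sits in parallel with R₂: R₂‖R_L = (1.76 × 5.16) / (1.76 + 5.16) = 1.312 kΩ.
V_out = 31.2 × 1.312 / (5.60 + 1.312) = 31.2 × 1.312/6.912 = 5.92 V.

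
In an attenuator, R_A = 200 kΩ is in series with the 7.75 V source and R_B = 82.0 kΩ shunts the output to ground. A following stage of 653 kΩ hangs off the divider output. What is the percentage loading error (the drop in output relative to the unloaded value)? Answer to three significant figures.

8.18 %

The divider's output (Thévenin) resistance is R_A‖R_B = 58.16 kΩ.
Fractional drop under load = R_th/(R_th + R_L) = 58.16 / (58.16 + 653) = 0.08178.
So the output falls by 8.18 %.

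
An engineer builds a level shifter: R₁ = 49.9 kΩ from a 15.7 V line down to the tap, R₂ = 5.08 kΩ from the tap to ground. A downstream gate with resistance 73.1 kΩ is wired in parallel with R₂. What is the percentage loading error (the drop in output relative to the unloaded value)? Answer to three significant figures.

5.93 %

The divider's output (Thévenin) resistance is R₁‖R₂ = 4.611 kΩ.
Fractional drop under load = R_th/(R_th + R_L) = 4.611 / (4.611 + 73.1) = 0.05933.
So the output falls by 5.93 %.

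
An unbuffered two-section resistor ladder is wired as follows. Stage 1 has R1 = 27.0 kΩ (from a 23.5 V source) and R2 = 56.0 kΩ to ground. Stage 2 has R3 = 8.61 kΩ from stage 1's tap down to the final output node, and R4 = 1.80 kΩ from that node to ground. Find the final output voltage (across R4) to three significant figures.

V_out ≈ 0.997 V

Stage 2 presents R3+R4 = 10.41 kΩ as a load on stage 1's tap.
Stage 1's lower leg becomes R2‖(R3+R4) = 8.778 kΩ, so V_mid = 23.5 × 8.778/35.78 = 5.766 V.
Stage 2 is itself unloaded: V_out = V_mid × R4/(R3+R4) = 5.766 × 1.80/10.41 = 0.997 V.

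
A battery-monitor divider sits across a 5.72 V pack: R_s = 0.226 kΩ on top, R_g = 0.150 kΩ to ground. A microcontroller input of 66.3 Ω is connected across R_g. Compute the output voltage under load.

V_out ≈ 0.967 V

The load sits in parallel with R_g: R_g‖R_L = (150 × 66.3) / (150 + 66.3) = 45.98 Ω.
V_out = 5.72 × 45.98 / (226 + 45.98) = 5.72 × 45.98/272.0 = 0.967 V.
(Unloaded it would have been 2.28 V.)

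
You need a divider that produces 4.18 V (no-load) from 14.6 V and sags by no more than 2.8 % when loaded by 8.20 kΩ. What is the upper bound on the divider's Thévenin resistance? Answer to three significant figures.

Loading drop = R_th/(R_th + R_L) ≤ 0.0280, so R_th ≤ R_L · ε/(1−ε) = 8.20 kΩ × 0.0280/0.9720 = 236 Ω.

R_th ≤ 236 Ω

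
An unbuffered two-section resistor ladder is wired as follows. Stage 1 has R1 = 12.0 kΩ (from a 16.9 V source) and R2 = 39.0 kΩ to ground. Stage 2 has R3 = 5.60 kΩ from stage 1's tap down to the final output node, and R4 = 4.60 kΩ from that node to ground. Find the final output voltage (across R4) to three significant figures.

V_out ≈ 3.07 V

Stage 2 presents R3+R4 = 10.20 kΩ as a load on stage 1's tap.
Stage 1's lower leg becomes R2‖(R3+R4) = 8.085 kΩ, so V_mid = 16.9 × 8.085/20.09 = 6.803 V.
Stage 2 is itself unloaded: V_out = V_mid × R4/(R3+R4) = 6.803 × 4.60/10.20 = 3.07 V.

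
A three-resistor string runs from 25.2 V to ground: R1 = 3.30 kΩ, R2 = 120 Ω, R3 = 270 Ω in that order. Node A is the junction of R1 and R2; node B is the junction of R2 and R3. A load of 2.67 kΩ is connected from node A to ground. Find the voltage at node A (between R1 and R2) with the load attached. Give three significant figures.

V ≈ 2.36 V

Below node A the series string R2+R3 = 390.0 Ω sits in parallel with the 2670 Ω load: 340.3 Ω.
V_A = 25.2 × 340.3/(3300 + 340.3) = 2.36 V.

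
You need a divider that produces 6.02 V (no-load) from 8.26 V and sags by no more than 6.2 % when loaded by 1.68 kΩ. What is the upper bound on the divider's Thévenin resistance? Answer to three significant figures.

R_th ≤ 111 Ω

Loading drop = R_th/(R_th + R_L) ≤ 0.0620, so R_th ≤ R_L · ε/(1−ε) = 1.68 kΩ × 0.0620/0.9380 = 111 Ω.
(Any R1, R2 with R2/(R1+R2) = 0.729 and R1‖R2 ≤ 111 Ω will meet the spec.)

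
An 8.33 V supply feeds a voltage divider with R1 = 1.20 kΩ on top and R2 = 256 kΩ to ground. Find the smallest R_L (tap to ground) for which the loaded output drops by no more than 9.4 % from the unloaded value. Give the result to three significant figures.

Output resistance R_th = R1‖R2 = (1.20 × 256)/257.2 = 1.194 kΩ.
The fractional drop is R_th/(R_th + R_L); requiring this ≤ 0.0940 gives R_L ≥ R_th(1/0.0940 − 1) = 1.194 × 9.638 = 11.5 kΩ.

R_L(min) ≈ 11.5 kΩ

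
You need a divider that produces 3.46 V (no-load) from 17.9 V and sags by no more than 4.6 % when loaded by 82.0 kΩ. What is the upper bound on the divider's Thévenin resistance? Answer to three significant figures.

R_th ≤ 3.95 kΩ

Loading drop = R_th/(R_th + R_L) ≤ 0.0460, so R_th ≤ R_L · ε/(1−ε) = 82.0 kΩ × 0.0460/0.9540 = 3.95 kΩ.
(Any R1, R2 with R2/(R1+R2) = 0.193 and R1‖R2 ≤ 3.95 kΩ will meet the spec.)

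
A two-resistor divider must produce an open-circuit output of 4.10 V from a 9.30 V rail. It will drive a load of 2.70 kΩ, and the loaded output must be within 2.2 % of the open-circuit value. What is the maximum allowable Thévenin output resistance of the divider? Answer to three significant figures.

Loading drop = R_th/(R_th + R_L) ≤ 0.0220, so R_th ≤ R_L · ε/(1−ε) = 2.70 kΩ × 0.0220/0.9780 = 60.7 Ω.

R_th ≤ 60.7 Ω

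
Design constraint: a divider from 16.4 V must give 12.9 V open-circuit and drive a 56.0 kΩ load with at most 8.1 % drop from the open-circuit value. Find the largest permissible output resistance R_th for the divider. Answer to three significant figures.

Loading drop = R_th/(R_th + R_L) ≤ 0.0810, so R_th ≤ R_L · ε/(1−ε) = 56.0 kΩ × 0.0810/0.9190 = 4.94 kΩ.
(Any R1, R2 with R2/(R1+R2) = 0.787 and R1‖R2 ≤ 4.94 kΩ will meet the spec.)

R_th ≤ 4.94 kΩ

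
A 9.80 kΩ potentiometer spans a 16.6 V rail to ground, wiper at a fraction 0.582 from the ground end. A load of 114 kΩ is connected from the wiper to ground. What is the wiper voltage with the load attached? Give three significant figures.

The wiper splits the pot into (1−α)R = 4.096 kΩ above and αR = 5.704 kΩ below.
Lower section ‖ load = 5.432 kΩ.
V_wiper = 16.6 × 5.432/(4.096 + 5.432) = 9.46 V.

V ≈ 9.46 V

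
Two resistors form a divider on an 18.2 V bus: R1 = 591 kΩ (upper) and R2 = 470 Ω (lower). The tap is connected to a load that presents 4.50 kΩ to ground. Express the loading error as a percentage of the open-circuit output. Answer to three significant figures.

The divider's output (Thévenin) resistance is R1‖R2 = 469.6 Ω.
Fractional drop under load = R_th/(R_th + R_L) = 469.6 / (469.6 + 4500) = 0.09450.
So the output falls by 9.45 %.

9.45 %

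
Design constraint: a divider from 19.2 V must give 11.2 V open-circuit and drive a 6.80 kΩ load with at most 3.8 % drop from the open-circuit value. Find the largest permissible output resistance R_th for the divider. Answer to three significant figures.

Loading drop = R_th/(R_th + R_L) ≤ 0.0380, so R_th ≤ R_L · ε/(1−ε) = 6.80 kΩ × 0.0380/0.9620 = 269 Ω.

R_th ≤ 269 Ω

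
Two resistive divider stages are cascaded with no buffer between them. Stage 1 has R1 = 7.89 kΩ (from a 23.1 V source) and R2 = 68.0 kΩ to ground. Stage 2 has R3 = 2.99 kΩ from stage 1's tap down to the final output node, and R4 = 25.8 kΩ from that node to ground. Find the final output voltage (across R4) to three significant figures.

V_out ≈ 14.9 V

Stage 2 presents R3+R4 = 28.79 kΩ as a load on stage 1's tap.
Stage 1's lower leg becomes R2‖(R3+R4) = 20.23 kΩ, so V_mid = 23.1 × 20.23/28.12 = 16.62 V.
Stage 2 is itself unloaded: V_out = V_mid × R4/(R3+R4) = 16.62 × 25.8/28.79 = 14.9 V.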